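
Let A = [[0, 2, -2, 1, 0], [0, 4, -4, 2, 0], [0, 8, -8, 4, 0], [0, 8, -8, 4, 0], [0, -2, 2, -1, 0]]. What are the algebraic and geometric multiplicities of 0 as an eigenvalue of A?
algebraic multiplicity 5, geometric multiplicity 4

The characteristic polynomial is x^5, so the factor x appears with exponent 5: the algebraic multiplicity is 5.

rank(A) = 1, so the eigenspace has dimension 5 - 1 = 4: the geometric multiplicity is 4.

Since 4 < 5, A is not diagonalizable.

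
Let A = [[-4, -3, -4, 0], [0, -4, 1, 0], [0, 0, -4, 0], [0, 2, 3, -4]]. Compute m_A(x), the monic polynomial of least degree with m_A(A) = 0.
The characteristic polynomial factors as (x + 4)^4. The minimal polynomial is ∏(x - λ)^{k_λ} where k_λ is the size of the largest Jordan block at λ.

For λ = -4: rank(A + 4I) = 2, and the largest Jordan block has size 3 (the smallest k with rank((A + 4I)^k) = rank((A + 4I)^(k+1))).

So m_A(x) = (x + 4)^3.

m_A(x) = (x + 4)^3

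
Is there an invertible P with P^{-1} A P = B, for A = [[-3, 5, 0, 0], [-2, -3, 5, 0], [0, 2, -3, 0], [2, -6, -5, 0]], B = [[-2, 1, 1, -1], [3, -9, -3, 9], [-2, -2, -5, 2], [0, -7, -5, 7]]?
Two matrices over a field are similar if and only if they have the same invariant factors.

Both A and B have characteristic polynomial x(x + 3)^3 and minimal polynomial x(x + 3)^3. Computing further, both have invariant factors x(x + 3)^3. Hence A and B are similar.

Yes.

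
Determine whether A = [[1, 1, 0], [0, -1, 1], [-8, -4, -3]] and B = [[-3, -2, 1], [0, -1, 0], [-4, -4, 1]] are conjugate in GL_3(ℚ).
Both have characteristic polynomial (x + 1)^3, but the minimal polynomial of A is (x + 1)^3 while the minimal polynomial of B is (x + 1)^2. The minimal polynomial is a similarity invariant, so A and B are not similar.

No.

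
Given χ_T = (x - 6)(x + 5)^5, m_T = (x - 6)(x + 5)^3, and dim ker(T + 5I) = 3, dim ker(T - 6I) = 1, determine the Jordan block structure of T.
Jordan blocks: (-5, 3), (-5, 1), (-5, 1), (6, 1)

λ = -5: algebraic multiplicity 5 (exponent in χ_T), largest block size 3 (exponent in m_T), 3 blocks (geometric multiplicity). These force block sizes [3, 1, 1].
λ = 6: algebraic multiplicity 1 (exponent in χ_T), largest block size 1 (exponent in m_T), 1 block (geometric multiplicity). This forces block sizes [1].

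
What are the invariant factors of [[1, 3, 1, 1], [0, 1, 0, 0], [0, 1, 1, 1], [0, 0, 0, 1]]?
x - 1, (x - 1)^3

The Jordan structure of A has elementary divisors (x - 1)^3, (x - 1). Arranging the block sizes at each eigenvalue in decreasing order and taking row products gives the invariant factors.

Invariant factors (smallest first, each dividing the next): x - 1, (x - 1)^3.

Check: the last factor (x - 1)^3 is the minimal polynomial, and the product (x - 1)^4 is the characteristic polynomial.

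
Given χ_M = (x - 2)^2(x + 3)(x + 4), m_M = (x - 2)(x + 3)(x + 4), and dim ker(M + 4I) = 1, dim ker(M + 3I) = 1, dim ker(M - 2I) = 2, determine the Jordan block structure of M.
Jordan blocks: (-4, 1), (-3, 1), (2, 1), (2, 1)

λ = -4: algebraic multiplicity 1 (exponent in χ_M), largest block size 1 (exponent in m_M), 1 block (geometric multiplicity). This forces block sizes [1].
λ = -3: algebraic multiplicity 1 (exponent in χ_M), largest block size 1 (exponent in m_M), 1 block (geometric multiplicity). This forces block sizes [1].
λ = 2: algebraic multiplicity 2 (exponent in χ_M), largest block size 1 (exponent in m_M), 2 blocks (geometric multiplicity). These force block sizes [1, 1].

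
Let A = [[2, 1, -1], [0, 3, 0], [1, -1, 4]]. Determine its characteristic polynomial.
xI - A = [[x - 2, -1, 1], [0, x - 3, 0], [-1, 1, x - 4]].

Expanding det(xI - A) along the first row:
det(xI - A) = + (x - 2)·det([[x - 3, 0], [1, x - 4]]) - (-1)·det([[0, 0], [-1, x - 4]]) + (1)·det([[0, x - 3], [-1, 1]]).

Evaluating gives χ_A(x) = x^3 - 9x^2 + 27x - 27 = (x - 3)^3.

χ_A(x) = (x - 3)^3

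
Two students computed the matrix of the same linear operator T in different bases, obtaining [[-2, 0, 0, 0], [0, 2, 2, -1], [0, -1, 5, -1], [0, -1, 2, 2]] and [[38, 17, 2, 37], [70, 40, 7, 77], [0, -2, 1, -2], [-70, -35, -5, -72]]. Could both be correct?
Yes.

Two matrices over a field are similar if and only if they have the same invariant factors.

Both A and B have characteristic polynomial (x - 3)^3(x + 2) and minimal polynomial (x - 3)^2(x + 2). Computing further, both have invariant factors x - 3, (x - 3)^2(x + 2). Hence A and B are similar.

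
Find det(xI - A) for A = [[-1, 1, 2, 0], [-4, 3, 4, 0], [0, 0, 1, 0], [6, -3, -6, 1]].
xI - A = [[x + 1, -1, -2, 0], [4, x - 3, -4, 0], [0, 0, x - 1, 0], [-6, 3, 6, x - 1]].

Expanding det(xI - A) along the first row:
det(xI - A) = + (x + 1)·det([[x - 3, -4, 0], [0, x - 1, 0], [3, 6, x - 1]]) - (-1)·det([[4, -4, 0], [0, x - 1, 0], [-6, 6, x - 1]]) + (-2)·det([[4, x - 3, 0], [0, 0, 0], [-6, 3, x - 1]]) - (0)·det([[4, x - 3, -4], [0, 0, x - 1], [-6, 3, 6]]).

Evaluating gives χ_A(x) = x^4 - 4x^3 + 6x^2 - 4x + 1 = (x - 1)^4.

χ_A(x) = (x - 1)^4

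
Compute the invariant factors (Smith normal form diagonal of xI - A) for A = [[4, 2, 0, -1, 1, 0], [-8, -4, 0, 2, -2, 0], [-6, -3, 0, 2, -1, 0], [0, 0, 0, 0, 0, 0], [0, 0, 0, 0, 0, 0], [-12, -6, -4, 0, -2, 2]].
x, x^2, x^2(x - 2)

The Jordan structure of A has elementary divisors x^2, x^2, x, (x - 2). Arranging the block sizes at each eigenvalue in decreasing order and taking row products gives the invariant factors.

Invariant factors (smallest first, each dividing the next): x, x^2, x^2(x - 2).

Check: the last factor x^2(x - 2) is the minimal polynomial, and the product x^5(x - 2) is the characteristic polynomial.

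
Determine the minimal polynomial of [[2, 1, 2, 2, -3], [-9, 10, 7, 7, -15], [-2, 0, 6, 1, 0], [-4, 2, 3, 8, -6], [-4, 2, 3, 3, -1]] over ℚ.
m_A(x) = (x - 5)^2

The characteristic polynomial factors as (x - 5)^5. The minimal polynomial is ∏(x - λ)^{k_λ} where k_λ is the size of the largest Jordan block at λ.

For λ = 5: rank(A - 5I) = 2, and the largest Jordan block has size 2 (the smallest k with rank((A - 5I)^k) = rank((A - 5I)^(k+1))).

So m_A(x) = (x - 5)^2.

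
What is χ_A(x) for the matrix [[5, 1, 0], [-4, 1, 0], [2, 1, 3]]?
χ_A(x) = (x - 3)^3

xI - A = [[x - 5, -1, 0], [4, x - 1, 0], [-2, -1, x - 3]].

Expanding det(xI - A) along the first row:
det(xI - A) = + (x - 5)·det([[x - 1, 0], [-1, x - 3]]) - (-1)·det([[4, 0], [-2, x - 3]]) + (0)·det([[4, x - 1], [-2, -1]]).

Evaluating gives χ_A(x) = x^3 - 9x^2 + 27x - 27 = (x - 3)^3.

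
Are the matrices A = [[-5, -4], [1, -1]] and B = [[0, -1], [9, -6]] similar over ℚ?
Two matrices over a field are similar if and only if they have the same invariant factors.

Both A and B have characteristic polynomial (x + 3)^2 and minimal polynomial (x + 3)^2. Computing further, both have invariant factors (x + 3)^2. Hence A and B are similar.

Yes.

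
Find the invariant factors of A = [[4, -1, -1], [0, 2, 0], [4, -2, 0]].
The Jordan structure of A has elementary divisors (x - 2)^2, (x - 2). Arranging the block sizes at each eigenvalue in decreasing order and taking row products gives the invariant factors.

Invariant factors (smallest first, each dividing the next): x - 2, (x - 2)^2.

Check: the last factor (x - 2)^2 is the minimal polynomial, and the product (x - 2)^3 is the characteristic polynomial.

x - 2, (x - 2)^2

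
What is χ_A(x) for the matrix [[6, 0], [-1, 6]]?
xI - A = [[x - 6, 0], [1, x - 6]].

Expanding det(xI - A) along the first row:
det(xI - A) = + (x - 6)·det([[x - 6]]) - (0)·det([[1]]).

Evaluating gives χ_A(x) = x^2 - 12x + 36 = (x - 6)^2.

χ_A(x) = (x - 6)^2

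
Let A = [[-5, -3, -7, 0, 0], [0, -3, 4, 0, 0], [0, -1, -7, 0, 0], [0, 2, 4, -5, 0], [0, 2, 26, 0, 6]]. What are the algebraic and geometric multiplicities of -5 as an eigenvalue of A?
algebraic multiplicity 4, geometric multiplicity 2

The characteristic polynomial is (x - 6)(x + 5)^4, so the factor x + 5 appears with exponent 4: the algebraic multiplicity is 4.

rank(A + 5I) = 3, so the eigenspace has dimension 5 - 3 = 2: the geometric multiplicity is 2.

Since 2 < 4, A is not diagonalizable.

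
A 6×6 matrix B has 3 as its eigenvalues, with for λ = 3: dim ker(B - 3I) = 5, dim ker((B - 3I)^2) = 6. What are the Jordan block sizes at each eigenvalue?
Jordan blocks: (3, 2), (3, 1), (3, 1), (3, 1), (3, 1)

λ = 3: successive nullity increments [5, 1] count blocks of size ≥ k; block sizes are [2, 1, 1, 1, 1].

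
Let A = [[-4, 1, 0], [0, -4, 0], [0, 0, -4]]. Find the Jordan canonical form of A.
The characteristic polynomial is det(xI - A) = (x + 4)^3, so the eigenvalues are -4 (algebraic multiplicity 3).

For λ = -4: rank(A + 4I) = 1, rank((A + 4I)^2) = 0. The eigenspace has dimension 3 - 1 = 2, so there are 2 Jordan blocks; the rank sequence gives block sizes [2, 1].

Assembling the blocks gives the Jordan form J above.

J = [[-4, 1, 0], [0, -4, 0], [0, 0, -4]]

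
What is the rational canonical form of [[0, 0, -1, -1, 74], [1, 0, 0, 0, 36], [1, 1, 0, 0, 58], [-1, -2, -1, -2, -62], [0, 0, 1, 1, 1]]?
R = [[0, 0, 0, 0, 75], [1, 0, 0, 0, 35], [0, 1, 0, 0, 22], [0, 0, 1, 0, -2], [0, 0, 0, 1, -1]]

The invariant factors of A (the non-unit diagonal entries of the Smith normal form of xI - A over ℚ[x]) are (x - 3)(x^2 + 2x + 5)^2, each dividing the next. The characteristic polynomial is their product, (x - 3)(x^2 + 2x + 5)^2.

The rational canonical form is the block-diagonal matrix of companion matrices C(f_i):
R = [[0, 0, 0, 0, 75], [1, 0, 0, 0, 35], [0, 1, 0, 0, 22], [0, 0, 1, 0, -2], [0, 0, 0, 1, -1]].

Note the characteristic polynomial does not split into linear factors over ℚ, so A has no Jordan form over ℚ; the rational canonical form exists over any field.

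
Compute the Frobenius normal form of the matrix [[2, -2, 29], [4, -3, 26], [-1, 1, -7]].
The invariant factors of A (the non-unit diagonal entries of the Smith normal form of xI - A over ℚ[x]) are (x + 5)(x^2 + 3x - 3), each dividing the next. The characteristic polynomial is their product, (x + 5)(x^2 + 3x - 3).

The rational canonical form is the block-diagonal matrix of companion matrices C(f_i):
R = [[0, 0, 15], [1, 0, -12], [0, 1, -8]].

Note the characteristic polynomial does not split into linear factors over ℚ, so A has no Jordan form over ℚ; the rational canonical form exists over any field.

R = [[0, 0, 15], [1, 0, -12], [0, 1, -8]]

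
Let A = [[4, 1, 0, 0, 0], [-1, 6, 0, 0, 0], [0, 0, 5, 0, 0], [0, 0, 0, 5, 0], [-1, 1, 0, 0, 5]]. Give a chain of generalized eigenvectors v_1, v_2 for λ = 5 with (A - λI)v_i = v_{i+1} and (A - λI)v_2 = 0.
We seek v_1 ∈ ker((A - 5I)^2) \ ker(A - 5I), then set v_{i+1} = (A - 5I) v_i.

One such chain is v_1 = [[-1, 0, 0, 0, -1]]^T, v_2 = [[1, 1, 0, 0, 1]]^T. Check: (A - 5I) v_2 = [[0, 0, 0, 0, 0]]^T = 0.

v_1 = [[-1, 0, 0, 0, -1]]^T, v_2 = [[1, 1, 0, 0, 1]]^T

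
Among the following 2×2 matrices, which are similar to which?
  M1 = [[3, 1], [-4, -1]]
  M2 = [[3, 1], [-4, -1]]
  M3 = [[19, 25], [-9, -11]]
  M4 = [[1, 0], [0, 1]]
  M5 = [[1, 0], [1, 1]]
Characteristic polynomials: χ_{M1} = (x - 1)^2, χ_{M2} = (x - 1)^2, χ_{M3} = (x - 4)^2, χ_{M4} = (x - 1)^2, χ_{M5} = (x - 1)^2.

{M1, M2, M5}: invariant factors (x - 1)^2.

{M3}: invariant factors (x - 4)^2.

{M4}: invariant factors x - 1, x - 1.

Matrices are similar if and only if their invariant-factor lists agree; the partition into similarity classes is {M1, M2, M5}, {M3}, {M4}.

3 classes: {M1, M2, M5}, {M3}, {M4}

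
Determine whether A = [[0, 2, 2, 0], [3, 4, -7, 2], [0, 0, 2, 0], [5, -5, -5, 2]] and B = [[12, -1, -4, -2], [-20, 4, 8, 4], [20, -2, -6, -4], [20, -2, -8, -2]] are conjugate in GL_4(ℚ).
Both have characteristic polynomial (x - 2)^4, but the minimal polynomial of A is (x - 2)^3 while the minimal polynomial of B is (x - 2)^2. The minimal polynomial is a similarity invariant, so A and B are not similar.

No.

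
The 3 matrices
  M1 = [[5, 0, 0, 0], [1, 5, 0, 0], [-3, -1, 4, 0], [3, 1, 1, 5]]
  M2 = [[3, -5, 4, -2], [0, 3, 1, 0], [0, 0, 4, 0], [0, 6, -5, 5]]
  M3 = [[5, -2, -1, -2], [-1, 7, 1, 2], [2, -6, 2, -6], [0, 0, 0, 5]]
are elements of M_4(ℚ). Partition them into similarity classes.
Characteristic polynomials: χ_{M1} = (x - 5)^3(x - 4), χ_{M2} = (x - 5)(x - 4)(x - 3)^2, χ_{M3} = (x - 5)^3(x - 4).

{M1, M3}: invariant factors x - 5, (x - 5)^2(x - 4).

{M2}: invariant factors (x - 5)(x - 4)(x - 3)^2.

Matrices are similar if and only if their invariant-factor lists agree; the partition into similarity classes is {M1, M3}, {M2}.

2 classes: {M1, M3}, {M2}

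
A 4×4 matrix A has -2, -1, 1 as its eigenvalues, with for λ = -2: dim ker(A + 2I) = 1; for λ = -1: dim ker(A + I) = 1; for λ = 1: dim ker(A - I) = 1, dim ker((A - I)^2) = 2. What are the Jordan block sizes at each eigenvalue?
λ = -2: successive nullity increments [1] count blocks of size ≥ k; block sizes are [1].
λ = -1: successive nullity increments [1] count blocks of size ≥ k; block sizes are [1].
λ = 1: successive nullity increments [1, 1] count blocks of size ≥ k; block sizes are [2].

Jordan blocks: (-2, 1), (-1, 1), (1, 2)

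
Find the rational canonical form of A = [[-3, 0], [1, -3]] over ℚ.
R = [[0, -9], [1, -6]]

The invariant factors of A (the non-unit diagonal entries of the Smith normal form of xI - A over ℚ[x]) are (x + 3)^2, each dividing the next. The characteristic polynomial is their product, (x + 3)^2.

The rational canonical form is the block-diagonal matrix of companion matrices C(f_i):
R = [[0, -9], [1, -6]].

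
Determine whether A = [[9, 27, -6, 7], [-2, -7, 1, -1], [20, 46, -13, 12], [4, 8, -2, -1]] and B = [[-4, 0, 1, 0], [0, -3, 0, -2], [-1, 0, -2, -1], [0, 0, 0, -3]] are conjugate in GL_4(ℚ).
Two matrices over a field are similar if and only if they have the same invariant factors.

Both A and B have characteristic polynomial (x + 3)^4 and minimal polynomial (x + 3)^3. Computing further, both have invariant factors x + 3, (x + 3)^3. Hence A and B are similar.

Yes.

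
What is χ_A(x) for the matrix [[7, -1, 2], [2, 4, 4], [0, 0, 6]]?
xI - A = [[x - 7, 1, -2], [-2, x - 4, -4], [0, 0, x - 6]].

Expanding det(xI - A) along the first row:
det(xI - A) = + (x - 7)·det([[x - 4, -4], [0, x - 6]]) - (1)·det([[-2, -4], [0, x - 6]]) + (-2)·det([[-2, x - 4], [0, 0]]).

Evaluating gives χ_A(x) = x^3 - 17x^2 + 96x - 180 = (x - 6)^2(x - 5).

χ_A(x) = (x - 6)^2(x - 5)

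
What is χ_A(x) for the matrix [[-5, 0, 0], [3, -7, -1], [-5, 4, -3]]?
xI - A = [[x + 5, 0, 0], [-3, x + 7, 1], [5, -4, x + 3]].

Expanding det(xI - A) along the first row:
det(xI - A) = + (x + 5)·det([[x + 7, 1], [-4, x + 3]]) - (0)·det([[-3, 1], [5, x + 3]]) + (0)·det([[-3, x + 7], [5, -4]]).

Evaluating gives χ_A(x) = x^3 + 15x^2 + 75x + 125 = (x + 5)^3.

χ_A(x) = (x + 5)^3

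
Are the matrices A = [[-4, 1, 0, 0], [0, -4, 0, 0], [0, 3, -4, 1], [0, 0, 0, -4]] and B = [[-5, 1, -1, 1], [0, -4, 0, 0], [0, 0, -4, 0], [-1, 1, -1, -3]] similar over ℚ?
Both have characteristic polynomial (x + 4)^4 and minimal polynomial (x + 4)^2. But rank(A + 4I) = 2 for A while rank(B + 4I) = 1 for B, so the number of Jordan blocks at λ = -4 differs. A and B are not similar.

No.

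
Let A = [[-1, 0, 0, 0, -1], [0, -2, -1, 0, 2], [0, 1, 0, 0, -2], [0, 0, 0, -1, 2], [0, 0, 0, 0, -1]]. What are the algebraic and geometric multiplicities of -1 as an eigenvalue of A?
The characteristic polynomial is (x + 1)^5, so the factor x + 1 appears with exponent 5: the algebraic multiplicity is 5.

rank(A + I) = 2, so the eigenspace has dimension 5 - 2 = 3: the geometric multiplicity is 3.

Since 3 < 5, A is not diagonalizable.

algebraic multiplicity 5, geometric multiplicity 3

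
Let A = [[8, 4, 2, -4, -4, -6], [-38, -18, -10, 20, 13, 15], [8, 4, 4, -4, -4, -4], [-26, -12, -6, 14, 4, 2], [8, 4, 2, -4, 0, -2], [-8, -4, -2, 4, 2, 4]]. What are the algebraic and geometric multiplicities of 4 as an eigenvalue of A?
The characteristic polynomial is x(x - 4)(x - 2)^4, so the factor x - 4 appears with exponent 1: the algebraic multiplicity is 1.

rank(A - 4I) = 5, so the eigenspace has dimension 6 - 5 = 1: the geometric multiplicity is 1.

algebraic multiplicity 1, geometric multiplicity 1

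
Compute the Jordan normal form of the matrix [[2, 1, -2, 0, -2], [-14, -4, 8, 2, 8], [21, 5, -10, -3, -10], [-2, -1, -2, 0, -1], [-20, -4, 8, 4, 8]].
The characteristic polynomial is det(xI - A) = x^3(x + 2)^2, so the eigenvalues are -2 (algebraic multiplicity 2), 0 (algebraic multiplicity 3).

For λ = -2: rank(A + 2I) = 4, rank((A + 2I)^2) = 3. The eigenspace has dimension 5 - 4 = 1, so there is 1 Jordan block; the rank sequence gives block sizes [2].

For λ = 0: rank(A) = 4, rank(A^2) = 3, rank(A^3) = 2. The eigenspace has dimension 5 - 4 = 1, so there is 1 Jordan block; the rank sequence gives block sizes [3].

Assembling the blocks gives the Jordan form J above.

J = [[-2, 1, 0, 0, 0], [0, -2, 0, 0, 0], [0, 0, 0, 1, 0], [0, 0, 0, 0, 1], [0, 0, 0, 0, 0]]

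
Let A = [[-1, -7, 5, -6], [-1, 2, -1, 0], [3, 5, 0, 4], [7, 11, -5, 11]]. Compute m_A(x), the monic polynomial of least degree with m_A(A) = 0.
m_A(x) = (x - 3)^3

The characteristic polynomial factors as (x - 3)^4. The minimal polynomial is ∏(x - λ)^{k_λ} where k_λ is the size of the largest Jordan block at λ.

For λ = 3: rank(A - 3I) = 2, and the largest Jordan block has size 3 (the smallest k with rank((A - 3I)^k) = rank((A - 3I)^(k+1))).

So m_A(x) = (x - 3)^3.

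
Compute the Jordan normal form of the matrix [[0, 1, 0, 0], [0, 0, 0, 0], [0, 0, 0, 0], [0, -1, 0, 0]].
The characteristic polynomial is det(xI - A) = x^4, so the eigenvalues are 0 (algebraic multiplicity 4).

For λ = 0: rank(A) = 1, rank(A^2) = 0. The eigenspace has dimension 4 - 1 = 3, so there are 3 Jordan blocks; the rank sequence gives block sizes [2, 1, 1].

Assembling the blocks gives the Jordan form J above.

J = [[0, 1, 0, 0], [0, 0, 0, 0], [0, 0, 0, 0], [0, 0, 0, 0]]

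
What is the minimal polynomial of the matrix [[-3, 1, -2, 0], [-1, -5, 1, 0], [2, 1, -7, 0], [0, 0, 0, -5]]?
The characteristic polynomial factors as (x + 5)^4. The minimal polynomial is ∏(x - λ)^{k_λ} where k_λ is the size of the largest Jordan block at λ.

For λ = -5: rank(A + 5I) = 2, and the largest Jordan block has size 3 (the smallest k with rank((A + 5I)^k) = rank((A + 5I)^(k+1))).

So m_A(x) = (x + 5)^3.

m_A(x) = (x + 5)^3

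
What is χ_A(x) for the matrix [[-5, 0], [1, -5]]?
xI - A = [[x + 5, 0], [-1, x + 5]].

Expanding det(xI - A) along the first row:
det(xI - A) = + (x + 5)·det([[x + 5]]) - (0)·det([[-1]]).

Evaluating gives χ_A(x) = x^2 + 10x + 25 = (x + 5)^2.

χ_A(x) = (x + 5)^2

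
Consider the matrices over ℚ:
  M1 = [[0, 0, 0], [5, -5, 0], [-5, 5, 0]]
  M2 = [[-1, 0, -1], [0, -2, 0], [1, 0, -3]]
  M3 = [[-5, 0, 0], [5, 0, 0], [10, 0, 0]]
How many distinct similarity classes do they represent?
2 classes: {M1, M3}, {M2}

Characteristic polynomials: χ_{M1} = x^2(x + 5), χ_{M2} = (x + 2)^3, χ_{M3} = x^2(x + 5).

{M1, M3}: invariant factors x, x(x + 5).

{M2}: invariant factors x + 2, (x + 2)^2.

Matrices are similar if and only if their invariant-factor lists agree; the partition into similarity classes is {M1, M3}, {M2}.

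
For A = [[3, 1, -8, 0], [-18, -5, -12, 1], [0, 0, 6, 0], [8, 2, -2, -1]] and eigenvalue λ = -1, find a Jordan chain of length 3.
We seek v_1 ∈ ker((A + I)^3) \ ker((A + I)^2), then set v_{i+1} = (A + I) v_i.

One such chain is v_1 = [[0, -2, 0, 1]]^T, v_2 = [[-2, 9, 0, -4]]^T, v_3 = [[1, -4, 0, 2]]^T. Check: (A + I) v_3 = [[0, 0, 0, 0]]^T = 0.

v_1 = [[0, -2, 0, 1]]^T, v_2 = [[-2, 9, 0, -4]]^T, v_3 = [[1, -4, 0, 2]]^T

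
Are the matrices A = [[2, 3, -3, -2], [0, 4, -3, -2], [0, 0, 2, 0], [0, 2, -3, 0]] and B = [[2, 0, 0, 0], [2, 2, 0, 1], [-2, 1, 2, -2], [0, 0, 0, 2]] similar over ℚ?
Yes.

Two matrices over a field are similar if and only if they have the same invariant factors.

Both A and B have characteristic polynomial (x - 2)^4 and minimal polynomial (x - 2)^3. Computing further, both have invariant factors x - 2, (x - 2)^3. Hence A and B are similar.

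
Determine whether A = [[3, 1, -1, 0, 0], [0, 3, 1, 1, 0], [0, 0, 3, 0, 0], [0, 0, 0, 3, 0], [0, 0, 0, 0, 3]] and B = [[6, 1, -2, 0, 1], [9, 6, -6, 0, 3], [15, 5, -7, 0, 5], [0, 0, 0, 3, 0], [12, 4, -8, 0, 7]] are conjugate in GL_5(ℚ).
Both have characteristic polynomial (x - 3)^5, but the minimal polynomial of A is (x - 3)^3 while the minimal polynomial of B is (x - 3)^2. The minimal polynomial is a similarity invariant, so A and B are not similar.

No.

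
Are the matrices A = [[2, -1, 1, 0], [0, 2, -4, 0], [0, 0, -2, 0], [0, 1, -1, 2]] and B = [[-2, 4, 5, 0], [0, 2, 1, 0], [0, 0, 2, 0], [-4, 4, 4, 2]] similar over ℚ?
Two matrices over a field are similar if and only if they have the same invariant factors.

Both A and B have characteristic polynomial (x - 2)^3(x + 2) and minimal polynomial (x - 2)^2(x + 2). Computing further, both have invariant factors x - 2, (x - 2)^2(x + 2). Hence A and B are similar.

Yes.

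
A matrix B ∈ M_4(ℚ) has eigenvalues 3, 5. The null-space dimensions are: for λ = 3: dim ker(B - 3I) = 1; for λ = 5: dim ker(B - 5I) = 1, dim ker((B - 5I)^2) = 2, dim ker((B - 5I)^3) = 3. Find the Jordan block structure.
Jordan blocks: (3, 1), (5, 3)

λ = 3: successive nullity increments [1] count blocks of size ≥ k; block sizes are [1].
λ = 5: successive nullity increments [1, 1, 1] count blocks of size ≥ k; block sizes are [3].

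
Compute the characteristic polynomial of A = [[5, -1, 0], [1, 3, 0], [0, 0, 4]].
xI - A = [[x - 5, 1, 0], [-1, x - 3, 0], [0, 0, x - 4]].

Expanding det(xI - A) along the first row:
det(xI - A) = + (x - 5)·det([[x - 3, 0], [0, x - 4]]) - (1)·det([[-1, 0], [0, x - 4]]) + (0)·det([[-1, x - 3], [0, 0]]).

Evaluating gives χ_A(x) = x^3 - 12x^2 + 48x - 64 = (x - 4)^3.

χ_A(x) = (x - 4)^3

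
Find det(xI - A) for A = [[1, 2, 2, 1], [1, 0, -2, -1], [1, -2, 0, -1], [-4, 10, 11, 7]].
xI - A = [[x - 1, -2, -2, -1], [-1, x, 2, 1], [-1, 2, x, 1], [4, -10, -11, x - 7]].

Expanding det(xI - A) along the first row:
det(xI - A) = + (x - 1)·det([[x, 2, 1], [2, x, 1], [-10, -11, x - 7]]) - (-2)·det([[-1, 2, 1], [-1, x, 1], [4, -11, x - 7]]) + (-2)·det([[-1, x, 1], [-1, 2, 1], [4, -10, x - 7]]) - (-1)·det([[-1, x, 2], [-1, 2, x], [4, -10, -11]]).

Evaluating gives χ_A(x) = x^4 - 8x^3 + 24x^2 - 32x + 16 = (x - 2)^4.

χ_A(x) = (x - 2)^4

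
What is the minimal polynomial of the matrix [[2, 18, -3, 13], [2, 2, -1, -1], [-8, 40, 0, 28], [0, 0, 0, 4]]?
m_A(x) = (x - 4)^2(x + 4)

The characteristic polynomial factors as (x - 4)^3(x + 4). The minimal polynomial is ∏(x - λ)^{k_λ} where k_λ is the size of the largest Jordan block at λ.

For λ = -4: rank(A + 4I) = 3, and the largest Jordan block has size 1 (the smallest k with rank((A + 4I)^k) = rank((A + 4I)^(k+1))).
For λ = 4: rank(A - 4I) = 2, and the largest Jordan block has size 2 (the smallest k with rank((A - 4I)^k) = rank((A - 4I)^(k+1))).

So m_A(x) = (x - 4)^2(x + 4).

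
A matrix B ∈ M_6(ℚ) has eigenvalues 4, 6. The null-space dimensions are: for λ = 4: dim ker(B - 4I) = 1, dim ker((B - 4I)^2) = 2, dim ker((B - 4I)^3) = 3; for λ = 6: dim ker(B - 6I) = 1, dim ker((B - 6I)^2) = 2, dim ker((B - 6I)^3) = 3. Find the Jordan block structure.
Jordan blocks: (4, 3), (6, 3)

λ = 4: successive nullity increments [1, 1, 1] count blocks of size ≥ k; block sizes are [3].
λ = 6: successive nullity increments [1, 1, 1] count blocks of size ≥ k; block sizes are [3].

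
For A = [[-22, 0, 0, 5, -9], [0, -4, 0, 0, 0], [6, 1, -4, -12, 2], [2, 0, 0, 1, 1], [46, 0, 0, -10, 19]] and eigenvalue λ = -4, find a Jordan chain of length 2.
v_1 = [[0, 1, 5, 0, 0]]^T, v_2 = [[0, 0, 1, 0, 0]]^T

We seek v_1 ∈ ker((A + 4I)^2) \ ker(A + 4I), then set v_{i+1} = (A + 4I) v_i.

One such chain is v_1 = [[0, 1, 5, 0, 0]]^T, v_2 = [[0, 0, 1, 0, 0]]^T. Check: (A + 4I) v_2 = [[0, 0, 0, 0, 0]]^T = 0.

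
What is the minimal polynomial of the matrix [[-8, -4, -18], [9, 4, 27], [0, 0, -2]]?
m_A(x) = (x + 2)^2

The characteristic polynomial factors as (x + 2)^3. The minimal polynomial is ∏(x - λ)^{k_λ} where k_λ is the size of the largest Jordan block at λ.

For λ = -2: rank(A + 2I) = 1, and the largest Jordan block has size 2 (the smallest k with rank((A + 2I)^k) = rank((A + 2I)^(k+1))).

So m_A(x) = (x + 2)^2.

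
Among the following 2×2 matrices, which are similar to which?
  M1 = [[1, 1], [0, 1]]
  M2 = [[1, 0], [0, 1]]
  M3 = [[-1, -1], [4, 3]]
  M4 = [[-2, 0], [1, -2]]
Characteristic polynomials: χ_{M1} = (x - 1)^2, χ_{M2} = (x - 1)^2, χ_{M3} = (x - 1)^2, χ_{M4} = (x + 2)^2.

{M1, M3}: invariant factors (x - 1)^2.

{M2}: invariant factors x - 1, x - 1.

{M4}: invariant factors (x + 2)^2.

Matrices are similar if and only if their invariant-factor lists agree; the partition into similarity classes is {M1, M3}, {M2}, {M4}.

3 classes: {M1, M3}, {M2}, {M4}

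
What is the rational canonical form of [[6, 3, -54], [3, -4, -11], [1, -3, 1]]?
The invariant factors of A (the non-unit diagonal entries of the Smith normal form of xI - A over ℚ[x]) are (x + 1)(x^2 - 4x - 6), each dividing the next. The characteristic polynomial is their product, (x + 1)(x^2 - 4x - 6).

The rational canonical form is the block-diagonal matrix of companion matrices C(f_i):
R = [[0, 0, 6], [1, 0, 10], [0, 1, 3]].

Note the characteristic polynomial does not split into linear factors over ℚ, so A has no Jordan form over ℚ; the rational canonical form exists over any field.

R = [[0, 0, 6], [1, 0, 10], [0, 1, 3]]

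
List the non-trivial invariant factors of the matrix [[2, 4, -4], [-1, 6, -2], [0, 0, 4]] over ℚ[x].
The Jordan structure of A has elementary divisors (x - 4)^2, (x - 4). Arranging the block sizes at each eigenvalue in decreasing order and taking row products gives the invariant factors.

Invariant factors (smallest first, each dividing the next): x - 4, (x - 4)^2.

Check: the last factor (x - 4)^2 is the minimal polynomial, and the product (x - 4)^3 is the characteristic polynomial.

x - 4, (x - 4)^2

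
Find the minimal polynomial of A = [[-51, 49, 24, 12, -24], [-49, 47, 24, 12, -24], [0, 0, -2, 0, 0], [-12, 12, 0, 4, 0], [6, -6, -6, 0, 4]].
m_A(x) = (x - 4)(x + 2)^2

The characteristic polynomial factors as (x - 4)^2(x + 2)^3. The minimal polynomial is ∏(x - λ)^{k_λ} where k_λ is the size of the largest Jordan block at λ.

For λ = -2: rank(A + 2I) = 3, and the largest Jordan block has size 2 (the smallest k with rank((A + 2I)^k) = rank((A + 2I)^(k+1))).
For λ = 4: rank(A - 4I) = 3, and the largest Jordan block has size 1 (the smallest k with rank((A - 4I)^k) = rank((A - 4I)^(k+1))).

So m_A(x) = (x - 4)(x + 2)^2.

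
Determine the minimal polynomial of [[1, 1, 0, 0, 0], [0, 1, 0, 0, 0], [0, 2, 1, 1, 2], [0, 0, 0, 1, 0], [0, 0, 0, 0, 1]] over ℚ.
The characteristic polynomial factors as (x - 1)^5. The minimal polynomial is ∏(x - λ)^{k_λ} where k_λ is the size of the largest Jordan block at λ.

For λ = 1: rank(A - I) = 2, and the largest Jordan block has size 2 (the smallest k with rank((A - I)^k) = rank((A - I)^(k+1))).

So m_A(x) = (x - 1)^2.

m_A(x) = (x - 1)^2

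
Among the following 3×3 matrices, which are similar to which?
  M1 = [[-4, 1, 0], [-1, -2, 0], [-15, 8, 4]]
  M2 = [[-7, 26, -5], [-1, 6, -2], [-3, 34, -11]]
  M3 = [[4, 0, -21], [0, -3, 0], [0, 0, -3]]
Characteristic polynomials: χ_{M1} = (x - 4)(x + 3)^2, χ_{M2} = (x + 4)^3, χ_{M3} = (x - 4)(x + 3)^2.

{M1}: invariant factors (x - 4)(x + 3)^2.

{M2}: invariant factors (x + 4)^3.

{M3}: invariant factors x + 3, (x - 4)(x + 3).

Matrices are similar if and only if their invariant-factor lists agree; the partition into similarity classes is {M1}, {M2}, {M3}.

3 classes: {M1}, {M2}, {M3}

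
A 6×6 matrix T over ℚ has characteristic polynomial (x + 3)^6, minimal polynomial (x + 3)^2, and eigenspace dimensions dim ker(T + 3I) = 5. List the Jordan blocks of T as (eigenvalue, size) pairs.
Jordan blocks: (-3, 2), (-3, 1), (-3, 1), (-3, 1), (-3, 1)

λ = -3: algebraic multiplicity 6 (exponent in χ_T), largest block size 2 (exponent in m_T), 5 blocks (geometric multiplicity). These force block sizes [2, 1, 1, 1, 1].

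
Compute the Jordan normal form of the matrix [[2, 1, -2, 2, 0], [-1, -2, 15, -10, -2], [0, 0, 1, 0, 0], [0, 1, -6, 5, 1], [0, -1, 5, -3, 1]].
J = [[1, 1, 0, 0, 0], [0, 1, 1, 0, 0], [0, 0, 1, 0, 0], [0, 0, 0, 2, 1], [0, 0, 0, 0, 2]]

The characteristic polynomial is det(xI - A) = (x - 2)^2(x - 1)^3, so the eigenvalues are 1 (algebraic multiplicity 3), 2 (algebraic multiplicity 2).

For λ = 1: rank(A - I) = 4, rank((A - I)^2) = 3, rank((A - I)^3) = 2. The eigenspace has dimension 5 - 4 = 1, so there is 1 Jordan block; the rank sequence gives block sizes [3].

For λ = 2: rank(A - 2I) = 4, rank((A - 2I)^2) = 3. The eigenspace has dimension 5 - 4 = 1, so there is 1 Jordan block; the rank sequence gives block sizes [2].

Assembling the blocks gives the Jordan form J above.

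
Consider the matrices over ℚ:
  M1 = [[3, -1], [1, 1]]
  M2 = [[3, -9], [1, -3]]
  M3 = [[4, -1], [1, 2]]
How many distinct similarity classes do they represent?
Characteristic polynomials: χ_{M1} = (x - 2)^2, χ_{M2} = x^2, χ_{M3} = (x - 3)^2.

{M1}: invariant factors (x - 2)^2.

{M2}: invariant factors x^2.

{M3}: invariant factors (x - 3)^2.

Matrices are similar if and only if their invariant-factor lists agree; the partition into similarity classes is {M1}, {M2}, {M3}.

3 classes: {M1}, {M2}, {M3}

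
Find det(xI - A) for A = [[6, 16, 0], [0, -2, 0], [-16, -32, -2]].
χ_A(x) = (x - 6)(x + 2)^2

xI - A = [[x - 6, -16, 0], [0, x + 2, 0], [16, 32, x + 2]].

Expanding det(xI - A) along the first row:
det(xI - A) = + (x - 6)·det([[x + 2, 0], [32, x + 2]]) - (-16)·det([[0, 0], [16, x + 2]]) + (0)·det([[0, x + 2], [16, 32]]).

Evaluating gives χ_A(x) = x^3 - 2x^2 - 20x - 24 = (x - 6)(x + 2)^2.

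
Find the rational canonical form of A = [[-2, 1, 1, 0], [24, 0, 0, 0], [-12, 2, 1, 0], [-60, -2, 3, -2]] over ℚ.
The invariant factors of A (the non-unit diagonal entries of the Smith normal form of xI - A over ℚ[x]) are x + 2, (x - 4)(x + 2)(x + 3), each dividing the next. The characteristic polynomial is their product, (x - 4)(x + 2)^2(x + 3).

The rational canonical form is the block-diagonal matrix of companion matrices C(f_i):
R = [[-2, 0, 0, 0], [0, 0, 0, 24], [0, 1, 0, 14], [0, 0, 1, -1]].

R = [[-2, 0, 0, 0], [0, 0, 0, 24], [0, 1, 0, 14], [0, 0, 1, -1]]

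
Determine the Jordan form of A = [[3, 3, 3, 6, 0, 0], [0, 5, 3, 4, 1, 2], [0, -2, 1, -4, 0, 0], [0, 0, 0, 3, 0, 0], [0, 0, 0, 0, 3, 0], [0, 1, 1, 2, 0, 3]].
J = [[3, 1, 0, 0, 0, 0], [0, 3, 1, 0, 0, 0], [0, 0, 3, 0, 0, 0], [0, 0, 0, 3, 0, 0], [0, 0, 0, 0, 3, 0], [0, 0, 0, 0, 0, 3]]

The characteristic polynomial is det(xI - A) = (x - 3)^6, so the eigenvalues are 3 (algebraic multiplicity 6).

For λ = 3: rank(A - 3I) = 2, rank((A - 3I)^2) = 1, rank((A - 3I)^3) = 0. The eigenspace has dimension 6 - 2 = 4, so there are 4 Jordan blocks; the rank sequence gives block sizes [3, 1, 1, 1].

Assembling the blocks gives the Jordan form J above.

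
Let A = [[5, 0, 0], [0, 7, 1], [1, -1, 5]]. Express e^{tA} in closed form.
A has Jordan form J = [[5, 0, 0], [0, 6, 1], [0, 0, 6]] with A = PJP^{-1}, so e^{tA} = P e^{tJ} P^{-1}.

For a Jordan block J_k(λ), e^{tJ_k(λ)} = e^{λt} · (I + tN + t^2 N^2/2! + ... + t^{k-1} N^{k-1}/(k-1)!) where N is the nilpotent superdiagonal part.

Assembling the blocks and conjugating back gives the entries of e^{tA} as shown above.

e^{tA} = [[e^{5*t}, 0, 0], [(t*e^{t} - e^{t} + 1)*e^{5*t}, (t + 1)*e^{6*t}, t*e^{6*t}], [(-t*e^{t} + 2*e^{t} - 2)*e^{5*t}, -t*e^{6*t}, (1 - t)*e^{6*t}]]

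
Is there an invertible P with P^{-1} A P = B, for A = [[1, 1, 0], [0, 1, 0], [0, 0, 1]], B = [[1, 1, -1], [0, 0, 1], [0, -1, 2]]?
Yes.

Two matrices over a field are similar if and only if they have the same invariant factors.

Both A and B have characteristic polynomial (x - 1)^3 and minimal polynomial (x - 1)^2. Computing further, both have invariant factors x - 1, (x - 1)^2. Hence A and B are similar.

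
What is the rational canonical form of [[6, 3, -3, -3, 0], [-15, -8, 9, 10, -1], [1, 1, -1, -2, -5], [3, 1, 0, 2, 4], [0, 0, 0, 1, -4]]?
R = [[0, 3, 0, 0, 0], [1, -4, 0, 0, 0], [0, 0, 0, 0, -9], [0, 0, 1, 0, 15], [0, 0, 0, 1, -1]]

The invariant factors of A (the non-unit diagonal entries of the Smith normal form of xI - A over ℚ[x]) are x^2 + 4x - 3, (x - 3)(x^2 + 4x - 3), each dividing the next. The characteristic polynomial is their product, (x - 3)(x^2 + 4x - 3)^2.

The rational canonical form is the block-diagonal matrix of companion matrices C(f_i):
R = [[0, 3, 0, 0, 0], [1, -4, 0, 0, 0], [0, 0, 0, 0, -9], [0, 0, 1, 0, 15], [0, 0, 0, 1, -1]].

Note the characteristic polynomial does not split into linear factors over ℚ, so A has no Jordan form over ℚ; the rational canonical form exists over any field.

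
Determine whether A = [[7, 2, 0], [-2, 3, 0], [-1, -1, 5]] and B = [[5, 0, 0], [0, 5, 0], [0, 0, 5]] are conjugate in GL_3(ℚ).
No.

Both have characteristic polynomial (x - 5)^3, but the minimal polynomial of A is (x - 5)^2 while the minimal polynomial of B is x - 5. The minimal polynomial is a similarity invariant, so A and B are not similar.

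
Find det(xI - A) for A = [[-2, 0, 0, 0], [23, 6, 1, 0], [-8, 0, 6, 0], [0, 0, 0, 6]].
χ_A(x) = (x - 6)^3(x + 2)

xI - A = [[x + 2, 0, 0, 0], [-23, x - 6, -1, 0], [8, 0, x - 6, 0], [0, 0, 0, x - 6]].

Expanding det(xI - A) along the first row:
det(xI - A) = + (x + 2)·det([[x - 6, -1, 0], [0, x - 6, 0], [0, 0, x - 6]]) - (0)·det([[-23, -1, 0], [8, x - 6, 0], [0, 0, x - 6]]) + (0)·det([[-23, x - 6, 0], [8, 0, 0], [0, 0, x - 6]]) - (0)·det([[-23, x - 6, -1], [8, 0, x - 6], [0, 0, 0]]).

Evaluating gives χ_A(x) = x^4 - 16x^3 + 72x^2 - 432 = (x - 6)^3(x + 2).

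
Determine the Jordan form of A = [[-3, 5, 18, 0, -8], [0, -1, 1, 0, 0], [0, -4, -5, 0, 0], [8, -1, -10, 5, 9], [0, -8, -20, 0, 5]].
J = [[-3, 1, 0, 0, 0], [0, -3, 1, 0, 0], [0, 0, -3, 0, 0], [0, 0, 0, 5, 1], [0, 0, 0, 0, 5]]

The characteristic polynomial is det(xI - A) = (x - 5)^2(x + 3)^3, so the eigenvalues are -3 (algebraic multiplicity 3), 5 (algebraic multiplicity 2).

For λ = -3: rank(A + 3I) = 4, rank((A + 3I)^2) = 3, rank((A + 3I)^3) = 2. The eigenspace has dimension 5 - 4 = 1, so there is 1 Jordan block; the rank sequence gives block sizes [3].

For λ = 5: rank(A - 5I) = 4, rank((A - 5I)^2) = 3. The eigenspace has dimension 5 - 4 = 1, so there is 1 Jordan block; the rank sequence gives block sizes [2].

Assembling the blocks gives the Jordan form J above.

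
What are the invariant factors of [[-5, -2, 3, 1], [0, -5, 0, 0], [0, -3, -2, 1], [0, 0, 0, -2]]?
(x + 2)^2(x + 5)^2

The Jordan structure of A has elementary divisors (x + 5)^2, (x + 2)^2. Arranging the block sizes at each eigenvalue in decreasing order and taking row products gives the invariant factors.

Invariant factors (smallest first, each dividing the next): (x + 2)^2(x + 5)^2.

Check: the last factor (x + 2)^2(x + 5)^2 is the minimal polynomial, and the product (x + 2)^2(x + 5)^2 is the characteristic polynomial.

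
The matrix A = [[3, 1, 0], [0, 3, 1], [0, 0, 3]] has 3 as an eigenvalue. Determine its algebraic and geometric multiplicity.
algebraic multiplicity 3, geometric multiplicity 1

The characteristic polynomial is (x - 3)^3, so the factor x - 3 appears with exponent 3: the algebraic multiplicity is 3.

rank(A - 3I) = 2, so the eigenspace has dimension 3 - 2 = 1: the geometric multiplicity is 1.

Since 1 < 3, A is not diagonalizable.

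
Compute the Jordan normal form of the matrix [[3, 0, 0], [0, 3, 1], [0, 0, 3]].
J = [[3, 1, 0], [0, 3, 0], [0, 0, 3]]

The characteristic polynomial is det(xI - A) = (x - 3)^3, so the eigenvalues are 3 (algebraic multiplicity 3).

For λ = 3: rank(A - 3I) = 1, rank((A - 3I)^2) = 0. The eigenspace has dimension 3 - 1 = 2, so there are 2 Jordan blocks; the rank sequence gives block sizes [2, 1].

Assembling the blocks gives the Jordan form J above.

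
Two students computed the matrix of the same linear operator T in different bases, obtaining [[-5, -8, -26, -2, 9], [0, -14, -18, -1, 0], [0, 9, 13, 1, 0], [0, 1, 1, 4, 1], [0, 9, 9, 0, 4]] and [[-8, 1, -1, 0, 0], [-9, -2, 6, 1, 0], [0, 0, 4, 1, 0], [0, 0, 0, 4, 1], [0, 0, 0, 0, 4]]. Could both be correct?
Two matrices over a field are similar if and only if they have the same invariant factors.

Both A and B have characteristic polynomial (x - 4)^3(x + 5)^2 and minimal polynomial (x - 4)^3(x + 5)^2. Computing further, both have invariant factors (x - 4)^3(x + 5)^2. Hence A and B are similar.

Yes.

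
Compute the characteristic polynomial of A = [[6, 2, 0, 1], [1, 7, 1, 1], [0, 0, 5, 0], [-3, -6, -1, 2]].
xI - A = [[x - 6, -2, 0, -1], [-1, x - 7, -1, -1], [0, 0, x - 5, 0], [3, 6, 1, x - 2]].

Expanding det(xI - A) along the first row:
det(xI - A) = + (x - 6)·det([[x - 7, -1, -1], [0, x - 5, 0], [6, 1, x - 2]]) - (-2)·det([[-1, -1, -1], [0, x - 5, 0], [3, 1, x - 2]]) + (0)·det([[-1, x - 7, -1], [0, 0, 0], [3, 6, x - 2]]) - (-1)·det([[-1, x - 7, -1], [0, 0, x - 5], [3, 6, 1]]).

Evaluating gives χ_A(x) = x^4 - 20x^3 + 150x^2 - 500x + 625 = (x - 5)^4.

χ_A(x) = (x - 5)^4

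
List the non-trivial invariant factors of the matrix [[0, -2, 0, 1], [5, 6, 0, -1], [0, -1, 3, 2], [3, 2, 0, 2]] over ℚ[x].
The Jordan structure of A has elementary divisors (x - 2), (x - 3)^2, (x - 3). Arranging the block sizes at each eigenvalue in decreasing order and taking row products gives the invariant factors.

Invariant factors (smallest first, each dividing the next): x - 3, (x - 3)^2(x - 2).

Check: the last factor (x - 3)^2(x - 2) is the minimal polynomial, and the product (x - 3)^3(x - 2) is the characteristic polynomial.

x - 3, (x - 3)^2(x - 2)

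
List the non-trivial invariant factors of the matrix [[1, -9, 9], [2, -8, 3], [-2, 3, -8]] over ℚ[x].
x + 5, (x + 5)^2

The Jordan structure of A has elementary divisors (x + 5)^2, (x + 5). Arranging the block sizes at each eigenvalue in decreasing order and taking row products gives the invariant factors.

Invariant factors (smallest first, each dividing the next): x + 5, (x + 5)^2.

Check: the last factor (x + 5)^2 is the minimal polynomial, and the product (x + 5)^3 is the characteristic polynomial.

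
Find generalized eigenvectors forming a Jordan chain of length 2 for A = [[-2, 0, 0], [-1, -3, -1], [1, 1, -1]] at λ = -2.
v_1 = [[0, -1, 2]]^T, v_2 = [[0, -1, 1]]^T

We seek v_1 ∈ ker((A + 2I)^2) \ ker(A + 2I), then set v_{i+1} = (A + 2I) v_i.

One such chain is v_1 = [[0, -1, 2]]^T, v_2 = [[0, -1, 1]]^T. Check: (A + 2I) v_2 = [[0, 0, 0]]^T = 0.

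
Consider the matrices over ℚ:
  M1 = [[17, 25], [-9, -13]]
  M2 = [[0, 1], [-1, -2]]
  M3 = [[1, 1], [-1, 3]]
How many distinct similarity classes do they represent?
2 classes: {M1, M3}, {M2}

Characteristic polynomials: χ_{M1} = (x - 2)^2, χ_{M2} = (x + 1)^2, χ_{M3} = (x - 2)^2.

{M1, M3}: invariant factors (x - 2)^2.

{M2}: invariant factors (x + 1)^2.

Matrices are similar if and only if their invariant-factor lists agree; the partition into similarity classes is {M1, M3}, {M2}.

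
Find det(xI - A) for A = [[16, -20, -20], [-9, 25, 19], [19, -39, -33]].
xI - A = [[x - 16, 20, 20], [9, x - 25, -19], [-19, 39, x + 33]].

Expanding det(xI - A) along the first row:
det(xI - A) = + (x - 16)·det([[x - 25, -19], [39, x + 33]]) - (20)·det([[9, -19], [-19, x + 33]]) + (20)·det([[9, x - 25], [-19, 39]]).

Evaluating gives χ_A(x) = x^3 - 8x^2 - 12x + 144 = (x - 6)^2(x + 4).

χ_A(x) = (x - 6)^2(x + 4)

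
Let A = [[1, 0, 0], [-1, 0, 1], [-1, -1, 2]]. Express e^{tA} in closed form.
A has Jordan form J = [[1, 1, 0], [0, 1, 0], [0, 0, 1]] with A = PJP^{-1}, so e^{tA} = P e^{tJ} P^{-1}.

For a Jordan block J_k(λ), e^{tJ_k(λ)} = e^{λt} · (I + tN + t^2 N^2/2! + ... + t^{k-1} N^{k-1}/(k-1)!) where N is the nilpotent superdiagonal part.

Assembling the blocks and conjugating back gives the entries of e^{tA} as shown above.

e^{tA} = [[e^{t}, 0, 0], [-t*e^{t}, (1 - t)*e^{t}, t*e^{t}], [-t*e^{t}, -t*e^{t}, (t + 1)*e^{t}]]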